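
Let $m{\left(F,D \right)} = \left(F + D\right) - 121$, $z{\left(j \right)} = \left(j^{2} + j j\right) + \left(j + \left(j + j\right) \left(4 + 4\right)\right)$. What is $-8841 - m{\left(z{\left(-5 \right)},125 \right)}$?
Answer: $-8810$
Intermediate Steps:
$z{\left(j \right)} = 2 j^{2} + 17 j$ ($z{\left(j \right)} = \left(j^{2} + j^{2}\right) + \left(j + 2 j 8\right) = 2 j^{2} + \left(j + 16 j\right) = 2 j^{2} + 17 j$)
$m{\left(F,D \right)} = -121 + D + F$ ($m{\left(F,D \right)} = \left(D + F\right) - 121 = -121 + D + F$)
$-8841 - m{\left(z{\left(-5 \right)},125 \right)} = -8841 - \left(-121 + 125 - 5 \left(17 + 2 \left(-5\right)\right)\right) = -8841 - \left(-121 + 125 - 5 \left(17 - 10\right)\right) = -8841 - \left(-121 + 125 - 35\right) = -8841 - -31 = -8841 + 31 = -8810$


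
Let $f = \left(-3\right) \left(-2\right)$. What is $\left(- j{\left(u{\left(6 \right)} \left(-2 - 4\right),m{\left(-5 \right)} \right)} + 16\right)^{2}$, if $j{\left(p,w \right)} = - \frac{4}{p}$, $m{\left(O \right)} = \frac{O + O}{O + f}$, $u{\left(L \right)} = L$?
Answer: $\frac{20449}{81} \approx 252.46$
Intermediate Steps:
$f = 6$
$m{\left(O \right)} = \frac{2 O}{6 + O}$ ($m{\left(O \right)} = \frac{O + O}{O + 6} = \frac{2 O}{6 + O}$)
$\left(- j{\left(u{\left(6 \right)} \left(-2 - 4\right),m{\left(-5 \right)} \right)} + 16\right)^{2} = \left(- \frac{-4}{6 \left(-2 - 4\right)} + 16\right)^{2} = \left(- \frac{-4}{6 \left(-6\right)} + 16\right)^{2} = \left(- \frac{-4}{-36} + 16\right)^{2} = \left(- \frac{\left(-4\right) \left(-1\right)}{36} + 16\right)^{2} = \left(\left(-1\right) \frac{1}{9} + 16\right)^{2} = \left(- \frac{1}{9} + 16\right)^{2} = \left(\frac{143}{9}\right)^{2} = \frac{20449}{81}$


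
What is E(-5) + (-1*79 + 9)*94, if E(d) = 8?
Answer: -6572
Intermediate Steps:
E(-5) + (-1*79 + 9)*94 = 8 + (-1*79 + 9)*94 = 8 + (-79 + 9)*94 = 8 - 70*94 = 8 - 6580 = -6572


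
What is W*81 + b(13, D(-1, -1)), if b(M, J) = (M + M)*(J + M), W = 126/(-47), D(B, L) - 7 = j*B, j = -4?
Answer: 19122/47 ≈ 406.85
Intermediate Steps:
D(B, L) = 7 - 4*B
W = -126/47 (W = 126*(-1/47) = -126/47 ≈ -2.6809)
b(M, J) = 2*M*(J + M) (b(M, J) = (2*M)*(J + M) = 2*M*(J + M))
W*81 + b(13, D(-1, -1)) = -126/47*81 + 2*13*((7 - 4*(-1)) + 13) = -10206/47 + 2*13*((7 + 4) + 13) = -10206/47 + 2*13*(11 + 13) = -10206/47 + 2*13*24 = -10206/47 + 624 = 19122/47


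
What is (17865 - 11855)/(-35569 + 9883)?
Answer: -3005/12843 ≈ -0.23398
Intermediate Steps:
(17865 - 11855)/(-35569 + 9883) = 6010/(-25686) = 6010*(-1/25686) = -3005/12843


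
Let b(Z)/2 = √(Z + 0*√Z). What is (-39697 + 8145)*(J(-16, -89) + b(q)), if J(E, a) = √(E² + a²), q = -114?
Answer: -31552*√8177 - 63104*I*√114 ≈ -2.8531e+6 - 6.7377e+5*I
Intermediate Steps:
b(Z) = 2*√Z (b(Z) = 2*√(Z + 0*√Z) = 2*√(Z + 0) = 2*√Z)
(-39697 + 8145)*(J(-16, -89) + b(q)) = (-39697 + 8145)*(√((-16)² + (-89)²) + 2*√(-114)) = -31552*(√(256 + 7921) + 2*(I*√114)) = -31552*(√8177 + 2*I*√114) = -31552*√8177 - 63104*I*√114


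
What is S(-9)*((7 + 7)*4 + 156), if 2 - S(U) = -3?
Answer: 1060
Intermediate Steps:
S(U) = 5 (S(U) = 2 - 1*(-3) = 2 + 3 = 5)
S(-9)*((7 + 7)*4 + 156) = 5*((7 + 7)*4 + 156) = 5*(14*4 + 156) = 5*(56 + 156) = 5*212 = 1060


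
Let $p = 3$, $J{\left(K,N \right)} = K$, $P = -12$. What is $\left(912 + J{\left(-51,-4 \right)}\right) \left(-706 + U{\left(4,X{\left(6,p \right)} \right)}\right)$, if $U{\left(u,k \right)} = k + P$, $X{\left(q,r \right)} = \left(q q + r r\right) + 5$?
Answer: $-575148$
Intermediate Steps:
$X{\left(q,r \right)} = 5 + q^{2} + r^{2}$ ($X{\left(q,r \right)} = \left(q^{2} + r^{2}\right) + 5 = 5 + q^{2} + r^{2}$)
$U{\left(u,k \right)} = -12 + k$ ($U{\left(u,k \right)} = k - 12 = -12 + k$)
$\left(912 + J{\left(-51,-4 \right)}\right) \left(-706 + U{\left(4,X{\left(6,p \right)} \right)}\right) = \left(912 - 51\right) \left(-706 + \left(-12 + \left(5 + 6^{2} + 3^{2}\right)\right)\right) = 861 \left(-706 + \left(-12 + \left(5 + 36 + 9\right)\right)\right) = 861 \left(-706 + \left(-12 + 50\right)\right) = 861 \left(-706 + 38\right) = 861 \left(-668\right) = -575148$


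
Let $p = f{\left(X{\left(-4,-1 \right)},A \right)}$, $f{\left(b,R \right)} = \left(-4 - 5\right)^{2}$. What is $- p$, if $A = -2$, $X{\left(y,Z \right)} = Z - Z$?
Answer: $-81$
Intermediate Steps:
$X{\left(y,Z \right)} = 0$
$f{\left(b,R \right)} = 81$ ($f{\left(b,R \right)} = \left(-9\right)^{2} = 81$)
$p = 81$
$- p = \left(-1\right) 81 = -81$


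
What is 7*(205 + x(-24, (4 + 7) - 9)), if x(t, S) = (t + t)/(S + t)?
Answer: 15953/11 ≈ 1450.3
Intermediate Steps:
x(t, S) = 2*t/(S + t) (x(t, S) = (2*t)/(S + t) = 2*t/(S + t))
7*(205 + x(-24, (4 + 7) - 9)) = 7*(205 + 2*(-24)/(((4 + 7) - 9) - 24)) = 7*(205 + 2*(-24)/((11 - 9) - 24)) = 7*(205 + 2*(-24)/(2 - 24)) = 7*(205 + 2*(-24)/(-22)) = 7*(205 + 2*(-24)*(-1/22)) = 7*(205 + 24/11) = 7*(2279/11) = 15953/11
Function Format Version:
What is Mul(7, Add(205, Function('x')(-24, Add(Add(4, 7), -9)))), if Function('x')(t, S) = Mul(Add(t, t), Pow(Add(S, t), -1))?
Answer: Rational(15953, 11) ≈ 1450.3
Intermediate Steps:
Function('x')(t, S) = Mul(2, t, Pow(Add(S, t), -1)) (Function('x')(t, S) = Mul(Mul(2, t), Pow(Add(S, t), -1)) = Mul(2, t, Pow(Add(S, t), -1)))
Mul(7, Add(205, Function('x')(-24, Add(Add(4, 7), -9)))) = Mul(7, Add(205, Mul(2, -24, Pow(Add(Add(Add(4, 7), -9), -24), -1)))) = Mul(7, Add(205, Mul(2, -24, Pow(Add(Add(11, -9), -24), -1)))) = Mul(7, Add(205, Mul(2, -24, Pow(Add(2, -24), -1)))) = Mul(7, Add(205, Mul(2, -24, Pow(-22, -1)))) = Mul(7, Add(205, Mul(2, -24, Rational(-1, 22)))) = Mul(7, Add(205, Rational(24, 11))) = Mul(7, Rational(2279, 11)) = Rational(15953, 11)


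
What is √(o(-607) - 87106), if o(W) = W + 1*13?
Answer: 10*I*√877 ≈ 296.14*I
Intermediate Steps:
o(W) = 13 + W (o(W) = W + 13 = 13 + W)
√(o(-607) - 87106) = √((13 - 607) - 87106) = √(-594 - 87106) = √(-87700) = 10*I*√877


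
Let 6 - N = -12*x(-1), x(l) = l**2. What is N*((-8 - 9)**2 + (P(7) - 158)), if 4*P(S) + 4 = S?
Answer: 4743/2 ≈ 2371.5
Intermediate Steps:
P(S) = -1 + S/4
N = 18 (N = 6 - (-12)*(-1)**2 = 6 - (-12) = 6 - 1*(-12) = 6 + 12 = 18)
N*((-8 - 9)**2 + (P(7) - 158)) = 18*((-8 - 9)**2 + ((-1 + (1/4)*7) - 158)) = 18*((-17)**2 + ((-1 + 7/4) - 158)) = 18*(289 + (3/4 - 158)) = 18*(289 - 629/4) = 18*(527/4) = 4743/2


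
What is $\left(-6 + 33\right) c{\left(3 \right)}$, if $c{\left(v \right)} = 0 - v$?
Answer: $-81$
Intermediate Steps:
$c{\left(v \right)} = - v$
$\left(-6 + 33\right) c{\left(3 \right)} = \left(-6 + 33\right) \left(\left(-1\right) 3\right) = 27 \left(-3\right) = -81$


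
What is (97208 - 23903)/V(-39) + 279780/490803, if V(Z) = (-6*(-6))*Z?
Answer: -439327195/8507252 ≈ -51.641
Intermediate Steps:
V(Z) = 36*Z
(97208 - 23903)/V(-39) + 279780/490803 = (97208 - 23903)/((36*(-39))) + 279780/490803 = 73305/(-1404) + 279780*(1/490803) = 73305*(-1/1404) + 93260/163601 = -2715/52 + 93260/163601 = -439327195/8507252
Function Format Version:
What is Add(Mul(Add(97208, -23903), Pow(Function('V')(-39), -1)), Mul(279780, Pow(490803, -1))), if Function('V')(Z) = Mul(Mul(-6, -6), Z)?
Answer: Rational(-439327195, 8507252) ≈ -51.641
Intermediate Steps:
Function('V')(Z) = Mul(36, Z)
Add(Mul(Add(97208, -23903), Pow(Function('V')(-39), -1)), Mul(279780, Pow(490803, -1))) = Add(Mul(Add(97208, -23903), Pow(Mul(36, -39), -1)), Mul(279780, Pow(490803, -1))) = Add(Mul(73305, Pow(-1404, -1)), Mul(279780, Rational(1, 490803))) = Add(Mul(73305, Rational(-1, 1404)), Rational(93260, 163601)) = Add(Rational(-2715, 52), Rational(93260, 163601)) = Rational(-439327195, 8507252)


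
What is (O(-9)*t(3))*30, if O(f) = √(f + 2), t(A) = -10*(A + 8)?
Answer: -3300*I*√7 ≈ -8731.0*I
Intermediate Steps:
t(A) = -80 - 10*A (t(A) = -10*(8 + A) = -80 - 10*A)
O(f) = √(2 + f)
(O(-9)*t(3))*30 = (√(2 - 9)*(-80 - 10*3))*30 = (√(-7)*(-80 - 30))*30 = ((I*√7)*(-110))*30 = -110*I*√7*30 = -3300*I*√7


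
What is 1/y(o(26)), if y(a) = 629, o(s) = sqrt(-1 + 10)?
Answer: 1/629 ≈ 0.0015898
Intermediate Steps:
o(s) = 3 (o(s) = sqrt(9) = 3)
1/y(o(26)) = 1/629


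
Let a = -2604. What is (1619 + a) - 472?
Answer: -1457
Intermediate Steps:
(1619 + a) - 472 = (1619 - 2604) - 472 = -985 - 472 = -1457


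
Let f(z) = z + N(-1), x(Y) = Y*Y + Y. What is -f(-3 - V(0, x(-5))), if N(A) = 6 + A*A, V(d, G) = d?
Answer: -4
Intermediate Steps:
x(Y) = Y + Y² (x(Y) = Y² + Y = Y + Y²)
N(A) = 6 + A²
f(z) = 7 + z (f(z) = z + (6 + (-1)²) = z + (6 + 1) = z + 7 = 7 + z)
-f(-3 - V(0, x(-5))) = -(7 + (-3 - 1*0)) = -(7 + (-3 + 0)) = -(7 - 3) = -1*4 = -4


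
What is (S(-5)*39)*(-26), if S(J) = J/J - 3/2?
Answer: 507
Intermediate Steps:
S(J) = -½ (S(J) = 1 - 3*½ = 1 - 3/2 = -½)
(S(-5)*39)*(-26) = -½*39*(-26) = -39/2*(-26) = 507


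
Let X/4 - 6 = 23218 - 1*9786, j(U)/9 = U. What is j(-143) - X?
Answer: -55039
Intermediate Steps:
j(U) = 9*U
X = 53752 (X = 24 + 4*(23218 - 1*9786) = 24 + 4*(23218 - 9786) = 24 + 4*13432 = 24 + 53728 = 53752)
j(-143) - X = 9*(-143) - 1*53752 = -1287 - 53752 = -55039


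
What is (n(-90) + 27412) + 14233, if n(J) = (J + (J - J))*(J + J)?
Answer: 57845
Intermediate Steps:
n(J) = 2*J² (n(J) = (J + 0)*(2*J) = J*(2*J) = 2*J²)
(n(-90) + 27412) + 14233 = (2*(-90)² + 27412) + 14233 = (2*8100 + 27412) + 14233 = (16200 + 27412) + 14233 = 43612 + 14233 = 57845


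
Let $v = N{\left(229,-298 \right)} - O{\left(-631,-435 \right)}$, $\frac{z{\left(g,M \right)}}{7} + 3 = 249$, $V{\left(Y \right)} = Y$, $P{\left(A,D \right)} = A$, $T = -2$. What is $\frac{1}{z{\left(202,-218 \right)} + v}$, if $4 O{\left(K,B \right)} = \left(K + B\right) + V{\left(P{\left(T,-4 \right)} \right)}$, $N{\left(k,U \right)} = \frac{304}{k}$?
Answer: $\frac{229}{455785} \approx 0.00050243$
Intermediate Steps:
$z{\left(g,M \right)} = 1722$ ($z{\left(g,M \right)} = -21 + 7 \cdot 249 = -21 + 1743 = 1722$)
$O{\left(K,B \right)} = - \frac{1}{2} + \frac{B}{4} + \frac{K}{4}$ ($O{\left(K,B \right)} = \frac{\left(K + B\right) - 2}{4} = \frac{\left(B + K\right) - 2}{4} = \frac{-2 + B + K}{4} = - \frac{1}{2} + \frac{B}{4} + \frac{K}{4}$)
$v = \frac{61447}{229}$ ($v = \frac{304}{229} - \left(- \frac{1}{2} + \frac{1}{4} \left(-435\right) + \frac{1}{4} \left(-631\right)\right) = 304 \cdot \frac{1}{229} - \left(- \frac{1}{2} - \frac{435}{4} - \frac{631}{4}\right) = \frac{304}{229} - -267 = \frac{304}{229} + 267 = \frac{61447}{229} \approx 268.33$)
$\frac{1}{z{\left(202,-218 \right)} + v} = \frac{1}{1722 + \frac{61447}{229}} = \frac{1}{\frac{455785}{229}} = \frac{229}{455785}$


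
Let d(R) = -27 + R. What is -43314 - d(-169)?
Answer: -43118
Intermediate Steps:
-43314 - d(-169) = -43314 - (-27 - 169) = -43314 - 1*(-196) = -43314 + 196 = -43118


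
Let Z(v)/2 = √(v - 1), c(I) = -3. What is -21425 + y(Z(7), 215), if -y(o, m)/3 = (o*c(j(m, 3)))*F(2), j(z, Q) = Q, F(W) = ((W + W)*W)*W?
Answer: -21425 + 288*√6 ≈ -20720.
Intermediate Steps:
F(W) = 2*W³ (F(W) = ((2*W)*W)*W = (2*W²)*W = 2*W³)
Z(v) = 2*√(-1 + v) (Z(v) = 2*√(v - 1) = 2*√(-1 + v))
y(o, m) = 144*o (y(o, m) = -3*o*(-3)*2*2³ = -3*(-3*o)*2*8 = -3*(-3*o)*16 = -(-144)*o = 144*o)
-21425 + y(Z(7), 215) = -21425 + 144*(2*√(-1 + 7)) = -21425 + 144*(2*√6) = -21425 + 288*√6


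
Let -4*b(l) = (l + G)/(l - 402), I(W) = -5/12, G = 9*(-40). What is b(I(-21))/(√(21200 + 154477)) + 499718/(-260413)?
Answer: -499718/260413 - 4325*√175677/3393376932 ≈ -1.9195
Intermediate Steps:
G = -360
I(W) = -5/12 (I(W) = -5*1/12 = -5/12)
b(l) = -(-360 + l)/(4*(-402 + l)) (b(l) = -(l - 360)/(4*(l - 402)) = -(-360 + l)/(4*(-402 + l)))
b(I(-21))/(√(21200 + 154477)) + 499718/(-260413) = ((360 - 1*(-5/12))/(4*(-402 - 5/12)))/(√(21200 + 154477)) + 499718/(-260413) = ((360 + 5/12)/(4*(-4829/12)))/(√175677) + 499718*(-1/260413) = ((¼)*(-12/4829)*(4325/12))*(√175677/175677) - 499718/260413 = -4325*√175677/3393376932 - 499718/260413 = -499718/260413 - 4325*√175677/3393376932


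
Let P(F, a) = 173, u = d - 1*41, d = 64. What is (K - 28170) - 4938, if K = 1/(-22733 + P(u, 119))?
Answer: -746916481/22560 ≈ -33108.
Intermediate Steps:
u = 23 (u = 64 - 1*41 = 64 - 41 = 23)
K = -1/22560 (K = 1/(-22733 + 173) = 1/(-22560) = -1/22560 ≈ -4.4326e-5)
(K - 28170) - 4938 = (-1/22560 - 28170) - 4938 = -635515201/22560 - 4938 = -746916481/22560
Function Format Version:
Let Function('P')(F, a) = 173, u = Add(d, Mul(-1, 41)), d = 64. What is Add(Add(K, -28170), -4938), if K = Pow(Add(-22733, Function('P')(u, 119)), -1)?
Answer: Rational(-746916481, 22560) ≈ -33108.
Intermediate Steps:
u = 23 (u = Add(64, Mul(-1, 41)) = Add(64, -41) = 23)
K = Rational(-1, 22560) (K = Pow(Add(-22733, 173), -1) = Pow(-22560, -1) = Rational(-1, 22560) ≈ -4.4326e-5)
Add(Add(K, -28170), -4938) = Add(Add(Rational(-1, 22560), -28170), -4938) = Add(Rational(-635515201, 22560), -4938) = Rational(-746916481, 22560)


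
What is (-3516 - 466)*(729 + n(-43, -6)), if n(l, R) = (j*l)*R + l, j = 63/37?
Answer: -165794552/37 ≈ -4.4809e+6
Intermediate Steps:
j = 63/37 (j = 63*(1/37) = 63/37 ≈ 1.7027)
n(l, R) = l + 63*R*l/37 (n(l, R) = (63*l/37)*R + l = 63*R*l/37 + l = l + 63*R*l/37)
(-3516 - 466)*(729 + n(-43, -6)) = (-3516 - 466)*(729 + (1/37)*(-43)*(37 + 63*(-6))) = -3982*(729 + (1/37)*(-43)*(37 - 378)) = -3982*(729 + (1/37)*(-43)*(-341)) = -3982*(729 + 14663/37) = -3982*41636/37 = -165794552/37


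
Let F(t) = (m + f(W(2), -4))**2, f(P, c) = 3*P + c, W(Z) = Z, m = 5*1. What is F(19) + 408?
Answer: 457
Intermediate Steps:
m = 5
f(P, c) = c + 3*P
F(t) = 49 (F(t) = (5 + (-4 + 3*2))**2 = (5 + (-4 + 6))**2 = (5 + 2)**2 = 7**2 = 49)
F(19) + 408 = 49 + 408 = 457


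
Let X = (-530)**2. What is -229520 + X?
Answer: 51380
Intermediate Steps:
X = 280900
-229520 + X = -229520 + 280900 = 51380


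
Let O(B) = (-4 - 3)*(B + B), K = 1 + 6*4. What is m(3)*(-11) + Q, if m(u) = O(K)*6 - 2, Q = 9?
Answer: 23131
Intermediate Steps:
K = 25 (K = 1 + 24 = 25)
O(B) = -14*B
m(u) = -2102 (m(u) = -14*25*6 - 2 = -350*6 - 2 = -2100 - 2 = -2102)
m(3)*(-11) + Q = -2102*(-11) + 9 = 23122 + 9 = 23131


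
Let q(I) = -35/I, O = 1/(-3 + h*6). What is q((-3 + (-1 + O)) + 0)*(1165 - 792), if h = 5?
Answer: 352485/107 ≈ 3294.3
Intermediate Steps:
O = 1/27 (O = 1/(-3 + 5*6) = 1/(-3 + 30) = 1/27 ≈ 0.037037)
q((-3 + (-1 + O)) + 0)*(1165 - 792) = (-35/((-3 + (-1 + 1/27)) + 0))*(1165 - 792) = -35/((-3 - 26/27) + 0)*373 = -35/(-107/27 + 0)*373 = -35/(-107/27)*373 = -35*(-27/107)*373 = (945/107)*373 = 352485/107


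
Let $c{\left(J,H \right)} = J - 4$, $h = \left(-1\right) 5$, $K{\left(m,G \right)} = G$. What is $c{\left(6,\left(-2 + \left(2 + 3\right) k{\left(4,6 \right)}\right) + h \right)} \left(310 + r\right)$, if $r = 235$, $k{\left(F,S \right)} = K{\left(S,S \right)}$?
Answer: $1090$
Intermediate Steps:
$k{\left(F,S \right)} = S$
$h = -5$
$c{\left(J,H \right)} = -4 + J$
$c{\left(6,\left(-2 + \left(2 + 3\right) k{\left(4,6 \right)}\right) + h \right)} \left(310 + r\right) = \left(-4 + 6\right) \left(310 + 235\right) = 2 \cdot 545 = 1090$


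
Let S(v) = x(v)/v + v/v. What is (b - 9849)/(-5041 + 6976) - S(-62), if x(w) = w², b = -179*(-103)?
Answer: 126623/1935 ≈ 65.438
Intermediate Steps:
b = 18437
S(v) = 1 + v (S(v) = v²/v + v/v = v + 1 = 1 + v)
(b - 9849)/(-5041 + 6976) - S(-62) = (18437 - 9849)/(-5041 + 6976) - (1 - 62) = 8588/1935 - 1*(-61) = 8588*(1/1935) + 61 = 8588/1935 + 61 = 126623/1935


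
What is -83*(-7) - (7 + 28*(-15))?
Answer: 994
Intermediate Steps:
-83*(-7) - (7 + 28*(-15)) = 581 - (7 - 420) = 581 - 1*(-413) = 581 + 413 = 994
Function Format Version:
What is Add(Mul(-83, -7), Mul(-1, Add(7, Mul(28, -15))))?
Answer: 994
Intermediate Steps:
Add(Mul(-83, -7), Mul(-1, Add(7, Mul(28, -15)))) = Add(581, Mul(-1, Add(7, -420))) = Add(581, Mul(-1, -413)) = Add(581, 413) = 994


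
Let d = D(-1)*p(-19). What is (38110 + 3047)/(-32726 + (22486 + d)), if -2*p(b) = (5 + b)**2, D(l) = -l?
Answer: -13719/3446 ≈ -3.9811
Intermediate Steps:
p(b) = -(5 + b)**2/2
d = -98 (d = (-1*(-1))*(-(5 - 19)**2/2) = 1*(-1/2*(-14)**2) = 1*(-1/2*196) = 1*(-98) = -98)
(38110 + 3047)/(-32726 + (22486 + d)) = (38110 + 3047)/(-32726 + (22486 - 98)) = 41157/(-32726 + 22388) = 41157/(-10338) = 41157*(-1/10338) = -13719/3446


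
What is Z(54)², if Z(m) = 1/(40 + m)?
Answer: 1/8836 ≈ 0.00011317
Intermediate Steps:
Z(54)² = (1/(40 + 54))² = (1/94)² = 1/8836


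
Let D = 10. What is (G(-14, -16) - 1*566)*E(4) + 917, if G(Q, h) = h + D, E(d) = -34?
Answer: 20365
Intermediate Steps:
G(Q, h) = 10 + h (G(Q, h) = h + 10 = 10 + h)
(G(-14, -16) - 1*566)*E(4) + 917 = ((10 - 16) - 1*566)*(-34) + 917 = (-6 - 566)*(-34) + 917 = -572*(-34) + 917 = 19448 + 917 = 20365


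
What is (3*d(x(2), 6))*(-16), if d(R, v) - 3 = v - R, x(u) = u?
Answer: -336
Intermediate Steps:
d(R, v) = 3 + v - R (d(R, v) = 3 + (v - R) = 3 + v - R)
(3*d(x(2), 6))*(-16) = (3*(3 + 6 - 1*2))*(-16) = (3*(3 + 6 - 2))*(-16) = (3*7)*(-16) = 21*(-16) = -336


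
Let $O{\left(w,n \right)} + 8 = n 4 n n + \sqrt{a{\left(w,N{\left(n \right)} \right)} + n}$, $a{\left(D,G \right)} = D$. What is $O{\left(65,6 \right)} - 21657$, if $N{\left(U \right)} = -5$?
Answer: $-20801 + \sqrt{71} \approx -20793.0$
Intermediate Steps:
$O{\left(w,n \right)} = -8 + \sqrt{n + w} + 4 n^{3}$ ($O{\left(w,n \right)} = -8 + \left(n 4 n n + \sqrt{w + n}\right) = -8 + \left(4 n n n + \sqrt{n + w}\right) = -8 + \left(4 n^{2} n + \sqrt{n + w}\right) = -8 + \left(4 n^{3} + \sqrt{n + w}\right) = -8 + \left(\sqrt{n + w} + 4 n^{3}\right) = -8 + \sqrt{n + w} + 4 n^{3}$)
$O{\left(65,6 \right)} - 21657 = \left(-8 + \sqrt{6 + 65} + 4 \cdot 6^{3}\right) - 21657 = \left(-8 + \sqrt{71} + 4 \cdot 216\right) - 21657 = \left(-8 + \sqrt{71} + 864\right) - 21657 = \left(856 + \sqrt{71}\right) - 21657 = -20801 + \sqrt{71}$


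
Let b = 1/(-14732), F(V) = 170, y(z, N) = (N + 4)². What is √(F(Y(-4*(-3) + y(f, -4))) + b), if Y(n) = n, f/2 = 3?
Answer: 63*√2323973/7366 ≈ 13.038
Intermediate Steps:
f = 6 (f = 2*3 = 6)
y(z, N) = (4 + N)²
b = -1/14732 ≈ -6.7879e-5
√(F(Y(-4*(-3) + y(f, -4))) + b) = √(170 - 1/14732) = √(2504439/14732) = 63*√2323973/7366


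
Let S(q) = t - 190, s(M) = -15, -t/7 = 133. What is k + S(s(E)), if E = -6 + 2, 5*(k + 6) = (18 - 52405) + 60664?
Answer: 2642/5 ≈ 528.40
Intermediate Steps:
t = -931 (t = -7*133 = -931)
k = 8247/5 (k = -6 + ((18 - 52405) + 60664)/5 = -6 + (-52387 + 60664)/5 = -6 + (⅕)*8277 = -6 + 8277/5 = 8247/5 ≈ 1649.4)
E = -4
S(q) = -1121 (S(q) = -931 - 190 = -1121)
k + S(s(E)) = 8247/5 - 1121 = 2642/5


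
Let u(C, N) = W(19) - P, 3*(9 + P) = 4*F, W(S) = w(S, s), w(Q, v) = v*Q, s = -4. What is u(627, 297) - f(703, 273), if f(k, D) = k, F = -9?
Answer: -758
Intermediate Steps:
w(Q, v) = Q*v
W(S) = -4*S (W(S) = S*(-4) = -4*S)
P = -21 (P = -9 + (4*(-9))/3 = -9 + (⅓)*(-36) = -9 - 12 = -21)
u(C, N) = -55 (u(C, N) = -4*19 - 1*(-21) = -76 + 21 = -55)
u(627, 297) - f(703, 273) = -55 - 1*703 = -55 - 703 = -758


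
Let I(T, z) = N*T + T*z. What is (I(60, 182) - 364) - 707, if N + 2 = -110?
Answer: 3129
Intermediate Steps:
N = -112 (N = -2 - 110 = -112)
I(T, z) = -112*T + T*z
(I(60, 182) - 364) - 707 = (60*(-112 + 182) - 364) - 707 = (60*70 - 364) - 707 = (4200 - 364) - 707 = 3836 - 707 = 3129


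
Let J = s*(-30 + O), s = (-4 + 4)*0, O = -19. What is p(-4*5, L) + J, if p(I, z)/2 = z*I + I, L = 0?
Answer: -40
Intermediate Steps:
s = 0 (s = 0*0 = 0)
J = 0 (J = 0*(-30 - 19) = 0*(-49) = 0)
p(I, z) = 2*I + 2*I*z (p(I, z) = 2*(z*I + I) = 2*(I*z + I) = 2*(I + I*z) = 2*I + 2*I*z)
p(-4*5, L) + J = 2*(-4*5)*(1 + 0) + 0 = 2*(-20)*1 + 0 = -40 + 0 = -40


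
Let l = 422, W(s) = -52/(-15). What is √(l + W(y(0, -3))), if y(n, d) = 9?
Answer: √95730/15 ≈ 20.627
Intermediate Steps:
W(s) = 52/15 (W(s) = -52*(-1/15) = 52/15)
√(l + W(y(0, -3))) = √(422 + 52/15) = √(6382/15) = √95730/15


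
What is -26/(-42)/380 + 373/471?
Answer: 331407/417620 ≈ 0.79356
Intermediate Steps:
-26/(-42)/380 + 373/471 = -26*(-1/42)*(1/380) + 373*(1/471) = (13/21)*(1/380) + 373/471 = 13/7980 + 373/471 = 331407/417620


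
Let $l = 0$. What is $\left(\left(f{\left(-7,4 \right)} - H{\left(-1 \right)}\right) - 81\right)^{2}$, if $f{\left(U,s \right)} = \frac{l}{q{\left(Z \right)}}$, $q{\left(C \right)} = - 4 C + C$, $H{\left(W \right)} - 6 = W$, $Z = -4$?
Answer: $7396$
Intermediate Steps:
$H{\left(W \right)} = 6 + W$
$q{\left(C \right)} = - 3 C$
$f{\left(U,s \right)} = 0$ ($f{\left(U,s \right)} = \frac{0}{\left(-3\right) \left(-4\right)} = \frac{0}{12} = 0 \cdot \frac{1}{12} = 0$)
$\left(\left(f{\left(-7,4 \right)} - H{\left(-1 \right)}\right) - 81\right)^{2} = \left(\left(0 - \left(6 - 1\right)\right) - 81\right)^{2} = \left(\left(0 - 5\right) - 81\right)^{2} = \left(-5 - 81\right)^{2} = \left(-86\right)^{2} = 7396$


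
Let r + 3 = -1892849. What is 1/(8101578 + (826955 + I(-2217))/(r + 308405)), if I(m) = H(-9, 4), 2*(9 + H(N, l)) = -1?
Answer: 1056298/8557680086947 ≈ 1.2343e-7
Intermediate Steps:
r = -1892852 (r = -3 - 1892849 = -1892852)
H(N, l) = -19/2 (H(N, l) = -9 + (½)*(-1) = -9 - ½ = -19/2)
I(m) = -19/2
1/(8101578 + (826955 + I(-2217))/(r + 308405)) = 1/(8101578 + (826955 - 19/2)/(-1892852 + 308405)) = 1/(8101578 + (1653891/2)/(-1584447)) = 1/(8101578 + (1653891/2)*(-1/1584447)) = 1/(8101578 - 551297/1056298) = 1/(8557680086947/1056298) = 1056298/8557680086947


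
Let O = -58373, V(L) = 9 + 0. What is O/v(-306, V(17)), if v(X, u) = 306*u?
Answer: -58373/2754 ≈ -21.196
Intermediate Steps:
V(L) = 9
O/v(-306, V(17)) = -58373/(306*9) = -58373/2754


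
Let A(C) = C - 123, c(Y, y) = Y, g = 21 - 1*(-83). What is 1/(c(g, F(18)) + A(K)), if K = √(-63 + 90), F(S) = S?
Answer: -19/334 - 3*√3/334 ≈ -0.072444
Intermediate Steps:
g = 104 (g = 21 + 83 = 104)
K = 3*√3 (K = √27 = 3*√3 ≈ 5.1962)
A(C) = -123 + C
1/(c(g, F(18)) + A(K)) = 1/(104 + (-123 + 3*√3)) = 1/(-19 + 3*√3)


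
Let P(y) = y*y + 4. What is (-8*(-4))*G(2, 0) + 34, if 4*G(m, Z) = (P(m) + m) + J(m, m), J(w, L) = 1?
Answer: 122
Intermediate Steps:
P(y) = 4 + y² (P(y) = y² + 4 = 4 + y²)
G(m, Z) = 5/4 + m/4 + m²/4 (G(m, Z) = (((4 + m²) + m) + 1)/4 = ((4 + m + m²) + 1)/4 = (5 + m + m²)/4 = 5/4 + m/4 + m²/4)
(-8*(-4))*G(2, 0) + 34 = (-8*(-4))*(5/4 + (¼)*2 + (¼)*2²) + 34 = 32*(5/4 + ½ + (¼)*4) + 34 = 32*(5/4 + ½ + 1) + 34 = 32*(11/4) + 34 = 88 + 34 = 122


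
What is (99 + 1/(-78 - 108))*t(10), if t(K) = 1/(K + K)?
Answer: 18413/3720 ≈ 4.9497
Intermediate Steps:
t(K) = 1/(2*K)
(99 + 1/(-78 - 108))*t(10) = (99 + 1/(-78 - 108))*((½)/10) = (99 + 1/(-186))*((½)*(⅒)) = (99 - 1/186)*(1/20) = (18413/186)*(1/20) = 18413/3720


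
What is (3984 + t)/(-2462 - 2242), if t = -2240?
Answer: -109/294 ≈ -0.37075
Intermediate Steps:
(3984 + t)/(-2462 - 2242) = (3984 - 2240)/(-2462 - 2242) = 1744/(-4704) = 1744*(-1/4704) = -109/294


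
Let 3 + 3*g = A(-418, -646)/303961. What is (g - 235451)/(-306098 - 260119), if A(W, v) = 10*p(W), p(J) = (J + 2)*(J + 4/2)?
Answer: 214702945556/516323656611 ≈ 0.41583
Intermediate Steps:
p(J) = (2 + J)² (p(J) = (2 + J)*(J + 4*(½)) = (2 + J)*(J + 2) = (2 + J)*(2 + J) = (2 + J)²)
A(W, v) = 40 + 10*W² + 40*W (A(W, v) = 10*(4 + W² + 4*W) = 40 + 10*W² + 40*W)
g = 818677/911883 (g = -1 + ((40 + 10*(-418)² + 40*(-418))/303961)/3 = -1 + ((40 + 10*174724 - 16720)*(1/303961))/3 = -1 + ((40 + 1747240 - 16720)*(1/303961))/3 = -1 + (1730560*(1/303961))/3 = -1 + (⅓)*(1730560/303961) = -1 + 1730560/911883 = 818677/911883 ≈ 0.89779)
(g - 235451)/(-306098 - 260119) = (818677/911883 - 235451)/(-306098 - 260119) = -214702945556/911883/(-566217) = -214702945556/911883*(-1/566217) = 214702945556/516323656611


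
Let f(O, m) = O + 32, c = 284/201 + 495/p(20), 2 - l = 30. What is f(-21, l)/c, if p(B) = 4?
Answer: 8844/100631 ≈ 0.087885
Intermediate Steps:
l = -28 (l = 2 - 1*30 = 2 - 30 = -28)
c = 100631/804 (c = 284/201 + 495/4 = 100631/804 ≈ 125.16)
f(O, m) = 32 + O
f(-21, l)/c = (32 - 21)/(100631/804) = 11*(804/100631) = 8844/100631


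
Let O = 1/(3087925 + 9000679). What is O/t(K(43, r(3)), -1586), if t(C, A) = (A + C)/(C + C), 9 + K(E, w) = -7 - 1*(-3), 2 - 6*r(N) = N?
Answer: 1/743449146 ≈ 1.3451e-9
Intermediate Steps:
r(N) = 1/3 - N/6
K(E, w) = -13 (K(E, w) = -9 + (-7 - 1*(-3)) = -9 + (-7 + 3) = -9 - 4 = -13)
t(C, A) = (A + C)/(2*C) (t(C, A) = (A + C)/((2*C)) = (A + C)*(1/(2*C)) = (A + C)/(2*C))
O = 1/12088604 ≈ 8.2723e-8
O/t(K(43, r(3)), -1586) = 1/(12088604*(((1/2)*(-1586 - 13)/(-13)))) = 1/(12088604*(((1/2)*(-1/13)*(-1599)))) = 1/(12088604*(123/2)) = (1/12088604)*(2/123) = 1/743449146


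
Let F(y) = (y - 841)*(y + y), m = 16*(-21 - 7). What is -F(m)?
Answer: -1154944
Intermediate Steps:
m = -448 (m = 16*(-28) = -448)
F(y) = 2*y*(-841 + y) (F(y) = (-841 + y)*(2*y) = 2*y*(-841 + y))
-F(m) = -2*(-448)*(-841 - 448) = -2*(-448)*(-1289) = -1*1154944 = -1154944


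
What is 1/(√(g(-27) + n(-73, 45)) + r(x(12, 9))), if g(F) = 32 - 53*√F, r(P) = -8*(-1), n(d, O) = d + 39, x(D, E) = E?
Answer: 1/(8 + √(-2 - 159*I*√3)) ≈ 0.037403 + 0.02237*I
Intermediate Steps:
n(d, O) = 39 + d
r(P) = 8
g(F) = 32 - 53*√F
1/(√(g(-27) + n(-73, 45)) + r(x(12, 9))) = 1/(√((32 - 159*I*√3) + (39 - 73)) + 8) = 1/(√((32 - 159*I*√3) - 34) + 8) = 1/(√(-2 - 159*I*√3) + 8) = 1/(8 + √(-2 - 159*I*√3))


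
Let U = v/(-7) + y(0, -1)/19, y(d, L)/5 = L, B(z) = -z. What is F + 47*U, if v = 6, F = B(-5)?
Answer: -6338/133 ≈ -47.654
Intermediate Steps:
y(d, L) = 5*L
F = 5 (F = -1*(-5) = 5)
U = -149/133 (U = 6/(-7) + (5*(-1))/19 = 6*(-⅐) - 5*1/19 = -6/7 - 5/19 = -149/133 ≈ -1.1203)
F + 47*U = 5 + 47*(-149/133) = 5 - 7003/133 = -6338/133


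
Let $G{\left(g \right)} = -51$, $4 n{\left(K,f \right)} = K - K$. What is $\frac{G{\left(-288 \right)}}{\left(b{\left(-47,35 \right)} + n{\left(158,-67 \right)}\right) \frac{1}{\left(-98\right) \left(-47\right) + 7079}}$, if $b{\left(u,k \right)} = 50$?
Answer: $- \frac{119187}{10} \approx -11919.0$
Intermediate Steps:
$n{\left(K,f \right)} = 0$ ($n{\left(K,f \right)} = \frac{K - K}{4} = \frac{1}{4} \cdot 0 = 0$)
$\frac{G{\left(-288 \right)}}{\left(b{\left(-47,35 \right)} + n{\left(158,-67 \right)}\right) \frac{1}{\left(-98\right) \left(-47\right) + 7079}} = - \frac{51}{\left(50 + 0\right) \frac{1}{\left(-98\right) \left(-47\right) + 7079}} = - \frac{51}{50 \frac{1}{4606 + 7079}} = - \frac{51}{50 \cdot \frac{1}{11685}} = - \frac{51}{\frac{10}{2337}} = \left(-51\right) \frac{2337}{10} = - \frac{119187}{10}$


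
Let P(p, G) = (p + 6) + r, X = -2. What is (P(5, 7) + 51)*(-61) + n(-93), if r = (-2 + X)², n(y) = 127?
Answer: -4631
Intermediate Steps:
r = 16 (r = (-2 - 2)² = (-4)² = 16)
P(p, G) = 22 + p (P(p, G) = (p + 6) + 16 = (6 + p) + 16 = 22 + p)
(P(5, 7) + 51)*(-61) + n(-93) = ((22 + 5) + 51)*(-61) + 127 = (27 + 51)*(-61) + 127 = 78*(-61) + 127 = -4758 + 127 = -4631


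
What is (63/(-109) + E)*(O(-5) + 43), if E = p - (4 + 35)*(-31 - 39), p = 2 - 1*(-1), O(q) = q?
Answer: 11317692/109 ≈ 1.0383e+5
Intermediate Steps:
p = 3 (p = 2 + 1 = 3)
E = 2733 (E = 3 - (4 + 35)*(-31 - 39) = 3 - 39*(-70) = 3 - 1*(-2730) = 3 + 2730 = 2733)
(63/(-109) + E)*(O(-5) + 43) = (63/(-109) + 2733)*(-5 + 43) = (63*(-1/109) + 2733)*38 = (-63/109 + 2733)*38 = (297834/109)*38 = 11317692/109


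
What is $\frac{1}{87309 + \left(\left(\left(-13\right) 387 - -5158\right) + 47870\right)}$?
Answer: $\frac{1}{135306} \approx 7.3907 \cdot 10^{-6}$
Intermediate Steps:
$\frac{1}{87309 + \left(\left(\left(-13\right) 387 - -5158\right) + 47870\right)} = \frac{1}{87309 + \left(\left(-5031 + 5158\right) + 47870\right)} = \frac{1}{87309 + \left(127 + 47870\right)} = \frac{1}{87309 + 47997} = \frac{1}{135306}$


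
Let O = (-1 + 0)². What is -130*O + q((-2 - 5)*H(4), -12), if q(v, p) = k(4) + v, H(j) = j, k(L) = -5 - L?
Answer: -167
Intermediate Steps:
q(v, p) = -9 + v (q(v, p) = (-5 - 1*4) + v = (-5 - 4) + v = -9 + v)
O = 1 (O = (-1)² = 1)
-130*O + q((-2 - 5)*H(4), -12) = -130*1 + (-9 + (-2 - 5)*4) = -130 + (-9 - 7*4) = -130 + (-9 - 28) = -130 - 37 = -167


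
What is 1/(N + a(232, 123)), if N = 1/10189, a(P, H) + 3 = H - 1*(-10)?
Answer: 10189/1324571 ≈ 0.0076923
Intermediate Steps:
a(P, H) = 7 + H (a(P, H) = -3 + (H - 1*(-10)) = -3 + (H + 10) = -3 + (10 + H) = 7 + H)
N = 1/10189 ≈ 9.8145e-5
1/(N + a(232, 123)) = 1/(1/10189 + (7 + 123)) = 1/(1/10189 + 130) = 1/(1324571/10189) = 10189/1324571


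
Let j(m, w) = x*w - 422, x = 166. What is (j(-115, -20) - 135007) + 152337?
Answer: 13588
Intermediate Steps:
j(m, w) = -422 + 166*w (j(m, w) = 166*w - 422 = -422 + 166*w)
(j(-115, -20) - 135007) + 152337 = ((-422 + 166*(-20)) - 135007) + 152337 = ((-422 - 3320) - 135007) + 152337 = (-3742 - 135007) + 152337 = -138749 + 152337 = 13588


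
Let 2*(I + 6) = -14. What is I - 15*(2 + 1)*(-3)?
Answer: 122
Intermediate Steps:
I = -13 (I = -6 + (1/2)*(-14) = -6 - 7 = -13)
I - 15*(2 + 1)*(-3) = -13 - 15*(2 + 1)*(-3) = -13 - 45*(-3) = -13 - 15*(-9) = -13 + 135 = 122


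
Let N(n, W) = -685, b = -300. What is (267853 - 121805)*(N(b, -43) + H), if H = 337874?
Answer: 49245779072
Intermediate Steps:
(267853 - 121805)*(N(b, -43) + H) = (267853 - 121805)*(-685 + 337874) = 146048*337189 = 49245779072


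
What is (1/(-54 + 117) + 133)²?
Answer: 70224400/3969 ≈ 17693.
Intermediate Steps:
(1/(-54 + 117) + 133)² = (1/63 + 133)² = (8380/63)² = 70224400/3969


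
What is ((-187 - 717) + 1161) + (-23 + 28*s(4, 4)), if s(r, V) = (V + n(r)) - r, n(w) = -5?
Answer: 94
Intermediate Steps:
s(r, V) = -5 + V - r (s(r, V) = (V - 5) - r = (-5 + V) - r = -5 + V - r)
((-187 - 717) + 1161) + (-23 + 28*s(4, 4)) = ((-187 - 717) + 1161) + (-23 + 28*(-5 + 4 - 1*4)) = (-904 + 1161) + (-23 + 28*(-5 + 4 - 4)) = 257 + (-23 + 28*(-5)) = 257 + (-23 - 140) = 257 - 163 = 94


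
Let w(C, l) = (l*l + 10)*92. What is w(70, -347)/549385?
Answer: 11078548/549385 ≈ 20.165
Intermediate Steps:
w(C, l) = 920 + 92*l² (w(C, l) = (l² + 10)*92 = (10 + l²)*92 = 920 + 92*l²)
w(70, -347)/549385 = (920 + 92*(-347)²)/549385 = (920 + 92*120409)*(1/549385) = (920 + 11077628)*(1/549385) = 11078548*(1/549385) = 11078548/549385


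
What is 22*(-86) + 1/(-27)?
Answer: -51085/27 ≈ -1892.0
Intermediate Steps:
22*(-86) + 1/(-27) = -1892 - 1/27 = -51085/27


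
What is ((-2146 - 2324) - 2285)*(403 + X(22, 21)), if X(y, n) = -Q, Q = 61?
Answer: -2310210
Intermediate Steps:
X(y, n) = -61 (X(y, n) = -1*61 = -61)
((-2146 - 2324) - 2285)*(403 + X(22, 21)) = ((-2146 - 2324) - 2285)*(403 - 61) = (-4470 - 2285)*342 = -6755*342 = -2310210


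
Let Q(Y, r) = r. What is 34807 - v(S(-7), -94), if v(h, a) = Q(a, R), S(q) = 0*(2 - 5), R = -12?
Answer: 34819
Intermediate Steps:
S(q) = 0 (S(q) = 0*(-3) = 0)
v(h, a) = -12
34807 - v(S(-7), -94) = 34807 - 1*(-12) = 34807 + 12 = 34819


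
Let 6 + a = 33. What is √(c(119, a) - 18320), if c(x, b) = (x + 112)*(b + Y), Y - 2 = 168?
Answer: √27187 ≈ 164.88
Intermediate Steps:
a = 27 (a = -6 + 33 = 27)
Y = 170 (Y = 2 + 168 = 170)
c(x, b) = (112 + x)*(170 + b) (c(x, b) = (x + 112)*(b + 170) = (112 + x)*(170 + b))
√(c(119, a) - 18320) = √((19040 + 112*27 + 170*119 + 27*119) - 18320) = √((19040 + 3024 + 20230 + 3213) - 18320) = √(45507 - 18320) = √27187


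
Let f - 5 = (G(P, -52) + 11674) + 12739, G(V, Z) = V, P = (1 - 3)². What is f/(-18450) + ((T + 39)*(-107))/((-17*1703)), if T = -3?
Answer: -317985961/267072975 ≈ -1.1906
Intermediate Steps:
P = 4 (P = (-2)² = 4)
f = 24422 (f = 5 + ((4 + 11674) + 12739) = 5 + (11678 + 12739) = 5 + 24417 = 24422)
f/(-18450) + ((T + 39)*(-107))/((-17*1703)) = 24422/(-18450) + ((-3 + 39)*(-107))/((-17*1703)) = 24422*(-1/18450) + (36*(-107))/(-28951) = -12211/9225 - 3852*(-1/28951) = -12211/9225 + 3852/28951 = -317985961/267072975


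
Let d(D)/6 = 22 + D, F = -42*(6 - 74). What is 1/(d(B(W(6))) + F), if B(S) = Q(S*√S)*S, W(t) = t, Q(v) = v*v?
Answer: 1/10764 ≈ 9.2902e-5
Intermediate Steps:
Q(v) = v²
F = 2856 (F = -42*(-68) = 2856)
B(S) = S⁴ (B(S) = (S*√S)²*S = (S^(3/2))²*S = S³*S = S⁴)
d(D) = 132 + 6*D (d(D) = 6*(22 + D) = 132 + 6*D)
1/(d(B(W(6))) + F) = 1/((132 + 6*6⁴) + 2856) = 1/((132 + 6*1296) + 2856) = 1/((132 + 7776) + 2856) = 1/(7908 + 2856) = 1/10764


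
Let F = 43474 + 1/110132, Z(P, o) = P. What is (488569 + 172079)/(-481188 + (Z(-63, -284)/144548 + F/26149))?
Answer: -11458811653759263728/8346083869480813221 ≈ -1.3730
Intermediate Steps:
F = 4787878569/110132 (F = 43474 + 1/110132 = 4787878569/110132 ≈ 43474.)
(488569 + 172079)/(-481188 + (Z(-63, -284)/144548 + F/26149)) = (488569 + 172079)/(-481188 + (-63/144548 + (4787878569/110132)/26149)) = 660648/(-481188 + (-63*1/144548 + (4787878569/110132)*(1/26149))) = 660648/(-481188 + (-63/144548 + 4787878569/2879841668)) = 660648/(-481188 + 86487105170841/52034419178258) = 660648/(-25038251608442439663/52034419178258) = 660648*(-52034419178258/25038251608442439663) = -11458811653759263728/8346083869480813221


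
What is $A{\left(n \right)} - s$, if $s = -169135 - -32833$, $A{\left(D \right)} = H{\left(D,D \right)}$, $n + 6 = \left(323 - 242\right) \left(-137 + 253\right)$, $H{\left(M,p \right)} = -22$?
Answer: $136280$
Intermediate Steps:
$n = 9390$ ($n = -6 + \left(323 - 242\right) \left(-137 + 253\right) = -6 + 81 \cdot 116 = -6 + 9396 = 9390$)
$A{\left(D \right)} = -22$
$s = -136302$ ($s = -169135 + 32833 = -136302$)
$A{\left(n \right)} - s = -22 - -136302 = -22 + 136302 = 136280$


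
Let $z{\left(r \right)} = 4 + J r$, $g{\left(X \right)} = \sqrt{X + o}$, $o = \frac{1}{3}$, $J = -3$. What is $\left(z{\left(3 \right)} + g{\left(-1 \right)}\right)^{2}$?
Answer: $\frac{\left(15 - i \sqrt{6}\right)^{2}}{9} \approx 24.333 - 8.165 i$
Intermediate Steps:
$o = \frac{1}{3} \approx 0.33333$
$g{\left(X \right)} = \sqrt{\frac{1}{3} + X}$ ($g{\left(X \right)} = \sqrt{X + \frac{1}{3}} = \sqrt{\frac{1}{3} + X}$)
$z{\left(r \right)} = 4 - 3 r$
$\left(z{\left(3 \right)} + g{\left(-1 \right)}\right)^{2} = \left(\left(4 - 9\right) + \frac{\sqrt{3 + 9 \left(-1\right)}}{3}\right)^{2} = \left(\left(4 - 9\right) + \frac{\sqrt{3 - 9}}{3}\right)^{2} = \left(-5 + \frac{\sqrt{-6}}{3}\right)^{2} = \left(-5 + \frac{i \sqrt{6}}{3}\right)^{2}$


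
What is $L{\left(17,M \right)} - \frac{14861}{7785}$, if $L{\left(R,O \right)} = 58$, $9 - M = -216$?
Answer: $\frac{436669}{7785} \approx 56.091$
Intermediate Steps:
$M = 225$ ($M = 9 - -216 = 9 + 216 = 225$)
$L{\left(17,M \right)} - \frac{14861}{7785} = 58 - \frac{14861}{7785} = \frac{436669}{7785}$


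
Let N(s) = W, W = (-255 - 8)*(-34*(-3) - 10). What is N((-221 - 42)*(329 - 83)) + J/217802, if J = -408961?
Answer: -5270346153/217802 ≈ -24198.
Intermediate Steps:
W = -24196 (W = -263*(102 - 10) = -263*92 = -24196)
N(s) = -24196
N((-221 - 42)*(329 - 83)) + J/217802 = -24196 - 408961/217802 = -5270346153/217802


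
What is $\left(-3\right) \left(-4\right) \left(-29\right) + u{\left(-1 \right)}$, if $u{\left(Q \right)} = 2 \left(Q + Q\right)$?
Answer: $-352$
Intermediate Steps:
$u{\left(Q \right)} = 4 Q$ ($u{\left(Q \right)} = 2 \cdot 2 Q = 4 Q$)
$\left(-3\right) \left(-4\right) \left(-29\right) + u{\left(-1 \right)} = \left(-3\right) \left(-4\right) \left(-29\right) + 4 \left(-1\right) = 12 \left(-29\right) - 4 = -348 - 4 = -352$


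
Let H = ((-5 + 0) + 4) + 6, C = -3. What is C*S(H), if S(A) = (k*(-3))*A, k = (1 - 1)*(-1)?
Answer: 0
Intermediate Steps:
k = 0 (k = 0*(-1) = 0)
H = 5 (H = (-5 + 4) + 6 = -1 + 6 = 5)
S(A) = 0 (S(A) = (0*(-3))*A = 0*A = 0)
C*S(H) = -3*0 = 0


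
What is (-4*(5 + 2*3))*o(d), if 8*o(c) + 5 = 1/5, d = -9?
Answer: 132/5 ≈ 26.400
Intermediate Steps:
o(c) = -⅗ (o(c) = -5/8 + (⅛)/5 = -5/8 + (⅛)*(⅕) = -5/8 + 1/40 = -⅗)
(-4*(5 + 2*3))*o(d) = -4*(5 + 2*3)*(-⅗) = -4*(5 + 6)*(-⅗) = -4*11*(-⅗) = -44*(-⅗) = 132/5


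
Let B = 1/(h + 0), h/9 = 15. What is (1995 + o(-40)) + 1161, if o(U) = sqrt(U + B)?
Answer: 3156 + I*sqrt(80985)/45 ≈ 3156.0 + 6.324*I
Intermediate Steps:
h = 135 (h = 9*15 = 135)
B = 1/135 (B = 1/(135 + 0) = 1/135 ≈ 0.0074074)
o(U) = sqrt(1/135 + U) (o(U) = sqrt(U + 1/135) = sqrt(1/135 + U))
(1995 + o(-40)) + 1161 = (1995 + sqrt(15 + 2025*(-40))/45) + 1161 = (1995 + sqrt(15 - 81000)/45) + 1161 = (1995 + sqrt(-80985)/45) + 1161 = (1995 + (I*sqrt(80985))/45) + 1161 = (1995 + I*sqrt(80985)/45) + 1161 = 3156 + I*sqrt(80985)/45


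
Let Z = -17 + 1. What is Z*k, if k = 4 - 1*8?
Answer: 64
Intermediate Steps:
Z = -16
k = -4 (k = 4 - 8 = -4)
Z*k = -16*(-4) = 64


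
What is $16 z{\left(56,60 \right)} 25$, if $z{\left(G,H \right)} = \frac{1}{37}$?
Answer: $\frac{400}{37} \approx 10.811$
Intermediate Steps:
$z{\left(G,H \right)} = \frac{1}{37}$
$16 z{\left(56,60 \right)} 25 = 16 \cdot \frac{1}{37} \cdot 25 = \frac{16}{37} \cdot 25 = \frac{400}{37}$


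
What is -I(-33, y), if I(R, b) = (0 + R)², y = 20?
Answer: -1089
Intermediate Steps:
I(R, b) = R²
-I(-33, y) = -1*(-33)² = -1*1089 = -1089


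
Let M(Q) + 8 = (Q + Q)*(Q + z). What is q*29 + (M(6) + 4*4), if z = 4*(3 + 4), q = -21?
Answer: -193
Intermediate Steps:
z = 28 (z = 4*7 = 28)
M(Q) = -8 + 2*Q*(28 + Q) (M(Q) = -8 + (Q + Q)*(Q + 28) = -8 + (2*Q)*(28 + Q) = -8 + 2*Q*(28 + Q))
q*29 + (M(6) + 4*4) = -21*29 + ((-8 + 2*6**2 + 56*6) + 4*4) = -609 + ((-8 + 2*36 + 336) + 16) = -609 + ((-8 + 72 + 336) + 16) = -609 + (400 + 16) = -609 + 416 = -193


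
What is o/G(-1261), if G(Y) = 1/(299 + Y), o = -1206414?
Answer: 1160570268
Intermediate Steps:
o/G(-1261) = -1206414/(1/(299 - 1261)) = -1206414/(1/(-962)) = -1206414/(-1/962) = -1206414*(-962) = 1160570268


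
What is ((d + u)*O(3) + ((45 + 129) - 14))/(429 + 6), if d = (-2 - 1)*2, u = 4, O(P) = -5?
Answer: 34/87 ≈ 0.39080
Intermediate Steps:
d = -6 (d = -3*2 = -6)
((d + u)*O(3) + ((45 + 129) - 14))/(429 + 6) = ((-6 + 4)*(-5) + ((45 + 129) - 14))/(429 + 6) = (-2*(-5) + (174 - 14))/435 = (10 + 160)*(1/435) = 170*(1/435) = 34/87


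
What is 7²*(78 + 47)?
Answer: 6125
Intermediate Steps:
7²*(78 + 47) = 49*125 = 6125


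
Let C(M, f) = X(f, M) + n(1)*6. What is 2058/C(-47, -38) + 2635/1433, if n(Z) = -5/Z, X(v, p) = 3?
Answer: -959323/12897 ≈ -74.383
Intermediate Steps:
C(M, f) = -27 (C(M, f) = 3 - 5/1*6 = 3 - 5*1*6 = 3 - 5*6 = 3 - 30 = -27)
2058/C(-47, -38) + 2635/1433 = 2058/(-27) + 2635/1433 = 2058*(-1/27) + 2635*(1/1433) = -686/9 + 2635/1433 = -959323/12897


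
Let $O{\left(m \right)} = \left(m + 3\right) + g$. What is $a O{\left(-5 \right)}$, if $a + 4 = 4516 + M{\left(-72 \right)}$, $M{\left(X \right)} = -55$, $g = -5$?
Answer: $-31199$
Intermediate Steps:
$a = 4457$ ($a = -4 + \left(4516 - 55\right) = -4 + 4461 = 4457$)
$O{\left(m \right)} = -2 + m$ ($O{\left(m \right)} = \left(m + 3\right) - 5 = \left(3 + m\right) - 5 = -2 + m$)
$a O{\left(-5 \right)} = 4457 \left(-2 - 5\right) = 4457 \left(-7\right) = -31199$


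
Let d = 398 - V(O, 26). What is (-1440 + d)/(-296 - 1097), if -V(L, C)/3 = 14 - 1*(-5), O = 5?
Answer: 985/1393 ≈ 0.70711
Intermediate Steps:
V(L, C) = -57 (V(L, C) = -3*(14 - 1*(-5)) = -3*(14 + 5) = -3*19 = -57)
d = 455 (d = 398 - 1*(-57) = 398 + 57 = 455)
(-1440 + d)/(-296 - 1097) = (-1440 + 455)/(-296 - 1097) = -985/(-1393) = -985*(-1/1393) = 985/1393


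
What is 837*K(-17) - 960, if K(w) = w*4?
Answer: -57876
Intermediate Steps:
K(w) = 4*w
837*K(-17) - 960 = 837*(4*(-17)) - 960 = 837*(-68) - 960 = -56916 - 960 = -57876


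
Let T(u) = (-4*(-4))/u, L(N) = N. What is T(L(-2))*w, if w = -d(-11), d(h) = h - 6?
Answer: -136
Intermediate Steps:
d(h) = -6 + h
T(u) = 16/u
w = 17 (w = -(-6 - 11) = -1*(-17) = 17)
T(L(-2))*w = (16/(-2))*17 = (16*(-1/2))*17 = -8*17 = -136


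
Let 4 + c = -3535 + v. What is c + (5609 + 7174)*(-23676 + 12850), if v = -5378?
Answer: -138397675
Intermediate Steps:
c = -8917 (c = -4 + (-3535 - 5378) = -4 - 8913 = -8917)
c + (5609 + 7174)*(-23676 + 12850) = -8917 + (5609 + 7174)*(-23676 + 12850) = -8917 + 12783*(-10826) = -8917 - 138388758 = -138397675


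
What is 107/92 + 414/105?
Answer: 16441/3220 ≈ 5.1059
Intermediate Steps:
107/92 + 414/105 = 107*(1/92) + 414*(1/105) = 107/92 + 138/35 = 16441/3220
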